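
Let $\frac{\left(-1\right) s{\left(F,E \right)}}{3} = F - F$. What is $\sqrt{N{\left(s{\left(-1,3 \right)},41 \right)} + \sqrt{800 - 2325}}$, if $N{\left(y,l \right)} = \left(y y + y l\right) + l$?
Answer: $\sqrt{41 + 5 i \sqrt{61}} \approx 6.9865 + 2.7948 i$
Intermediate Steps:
$s{\left(F,E \right)} = 0$ ($s{\left(F,E \right)} = - 3 \left(F - F\right) = \left(-3\right) 0 = 0$)
$N{\left(y,l \right)} = l + y^{2} + l y$ ($N{\left(y,l \right)} = \left(y^{2} + l y\right) + l = l + y^{2} + l y$)
$\sqrt{N{\left(s{\left(-1,3 \right)},41 \right)} + \sqrt{800 - 2325}} = \sqrt{\left(41 + 0^{2} + 41 \cdot 0\right) + \sqrt{800 - 2325}} = \sqrt{\left(41 + 0 + 0\right) + \sqrt{-1525}} = \sqrt{41 + 5 i \sqrt{61}}$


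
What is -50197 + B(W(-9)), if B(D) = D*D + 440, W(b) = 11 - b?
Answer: -49357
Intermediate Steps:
B(D) = 440 + D² (B(D) = D² + 440 = 440 + D²)
-50197 + B(W(-9)) = -50197 + (440 + (11 - 1*(-9))²) = -50197 + (440 + (11 + 9)²) = -50197 + (440 + 20²) = -50197 + (440 + 400) = -50197 + 840 = -49357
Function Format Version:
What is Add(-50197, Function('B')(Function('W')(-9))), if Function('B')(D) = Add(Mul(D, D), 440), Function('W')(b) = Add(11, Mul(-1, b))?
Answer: -49357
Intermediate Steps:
Function('B')(D) = Add(440, Pow(D, 2)) (Function('B')(D) = Add(Pow(D, 2), 440) = Add(440, Pow(D, 2)))
Add(-50197, Function('B')(Function('W')(-9))) = Add(-50197, Add(440, Pow(Add(11, Mul(-1, -9)), 2))) = Add(-50197, Add(440, Pow(Add(11, 9), 2))) = Add(-50197, Add(440, Pow(20, 2))) = Add(-50197, Add(440, 400)) = Add(-50197, 840) = -49357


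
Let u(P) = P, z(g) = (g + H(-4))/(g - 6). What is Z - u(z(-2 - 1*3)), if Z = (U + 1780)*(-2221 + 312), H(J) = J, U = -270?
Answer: -31708499/11 ≈ -2.8826e+6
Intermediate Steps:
z(g) = (-4 + g)/(-6 + g) (z(g) = (g - 4)/(g - 6) = (-4 + g)/(-6 + g))
Z = -2882590 (Z = (-270 + 1780)*(-2221 + 312) = 1510*(-1909) = -2882590)
Z - u(z(-2 - 1*3)) = -2882590 - (-4 + (-2 - 1*3))/(-6 + (-2 - 1*3)) = -2882590 - (-4 + (-2 - 3))/(-6 + (-2 - 3)) = -2882590 - (-4 - 5)/(-6 - 5) = -2882590 - (-9)/(-11) = -2882590 - (-1)*(-9)/11 = -2882590 - 1*9/11 = -2882590 - 9/11 = -31708499/11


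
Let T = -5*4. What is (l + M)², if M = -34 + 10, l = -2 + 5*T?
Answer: 15876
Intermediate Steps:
T = -20
l = -102 (l = -2 + 5*(-20) = -2 - 100 = -102)
M = -24
(l + M)² = (-102 - 24)² = (-126)² = 15876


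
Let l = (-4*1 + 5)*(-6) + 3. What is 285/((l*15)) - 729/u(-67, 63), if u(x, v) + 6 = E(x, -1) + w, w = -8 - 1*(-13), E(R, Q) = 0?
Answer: 2168/3 ≈ 722.67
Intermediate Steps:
w = 5 (w = -8 + 13 = 5)
u(x, v) = -1 (u(x, v) = -6 + (0 + 5) = -6 + 5 = -1)
l = -3 (l = (-4 + 5)*(-6) + 3 = 1*(-6) + 3 = -6 + 3 = -3)
285/((l*15)) - 729/u(-67, 63) = 285/((-3*15)) - 729/(-1) = 285/(-45) - 729*(-1) = 285*(-1/45) + 729 = -19/3 + 729 = 2168/3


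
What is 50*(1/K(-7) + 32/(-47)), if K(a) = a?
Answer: -13550/329 ≈ -41.185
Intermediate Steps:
50*(1/K(-7) + 32/(-47)) = 50*(1/(-7) + 32/(-47)) = 50*(-⅐ + 32*(-1/47)) = 50*(-⅐ - 32/47) = 50*(-271/329) = -13550/329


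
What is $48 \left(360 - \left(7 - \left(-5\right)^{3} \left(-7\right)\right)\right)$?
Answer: $58944$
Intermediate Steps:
$48 \left(360 - \left(7 - \left(-5\right)^{3} \left(-7\right)\right)\right) = 48 \left(360 - -868\right) = 48 \left(360 + \left(-7 + 875\right)\right) = 48 \left(360 + 868\right) = 48 \cdot 1228 = 58944$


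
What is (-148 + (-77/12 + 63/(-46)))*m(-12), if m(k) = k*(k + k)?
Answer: -1031928/23 ≈ -44866.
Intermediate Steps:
m(k) = 2*k**2 (m(k) = k*(2*k) = 2*k**2)
(-148 + (-77/12 + 63/(-46)))*m(-12) = (-148 + (-77/12 + 63/(-46)))*(2*(-12)**2) = (-148 + (-77*1/12 + 63*(-1/46)))*(2*144) = (-148 + (-77/12 - 63/46))*288 = (-148 - 2149/276)*288 = -42997/276*288 = -1031928/23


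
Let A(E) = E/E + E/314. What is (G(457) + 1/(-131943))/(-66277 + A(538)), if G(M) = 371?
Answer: -7685283764/1372875227409 ≈ -0.0055979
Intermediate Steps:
A(E) = 1 + E/314 (A(E) = 1 + E*(1/314) = 1 + E/314)
(G(457) + 1/(-131943))/(-66277 + A(538)) = (371 + 1/(-131943))/(-66277 + (1 + (1/314)*538)) = (371 - 1/131943)/(-66277 + (1 + 269/157)) = 48950852/(131943*(-66277 + 426/157)) = 48950852/(131943*(-10405063/157)) = (48950852/131943)*(-157/10405063) = -7685283764/1372875227409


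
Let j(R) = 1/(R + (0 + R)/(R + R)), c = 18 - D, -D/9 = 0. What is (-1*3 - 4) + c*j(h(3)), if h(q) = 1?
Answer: 5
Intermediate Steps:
D = 0 (D = -9*0 = 0)
c = 18 (c = 18 - 1*0 = 18 + 0 = 18)
j(R) = 1/(½ + R) (j(R) = 1/(R + R/((2*R))) = 1/(R + R*(1/(2*R))) = 1/(R + ½) = 1/(½ + R))
(-1*3 - 4) + c*j(h(3)) = (-1*3 - 4) + 18*(2/(1 + 2*1)) = (-3 - 4) + 18*(2/(1 + 2)) = -7 + 18*(2/3) = -7 + 18*(2*(⅓)) = -7 + 18*(⅔) = -7 + 12 = 5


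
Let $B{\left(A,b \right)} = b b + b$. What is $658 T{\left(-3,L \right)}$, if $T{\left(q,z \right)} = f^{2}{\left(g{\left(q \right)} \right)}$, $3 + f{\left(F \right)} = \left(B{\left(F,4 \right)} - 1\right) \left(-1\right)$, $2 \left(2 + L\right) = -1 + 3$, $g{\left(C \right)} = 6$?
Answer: $318472$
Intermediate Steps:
$B{\left(A,b \right)} = b + b^{2}$ ($B{\left(A,b \right)} = b^{2} + b = b + b^{2}$)
$L = -1$ ($L = -2 + \frac{-1 + 3}{2} = -2 + \frac{1}{2} \cdot 2 = -2 + 1 = -1$)
$f{\left(F \right)} = -22$ ($f{\left(F \right)} = -3 + \left(4 \left(1 + 4\right) - 1\right) \left(-1\right) = -3 + \left(4 \cdot 5 - 1\right) \left(-1\right) = -3 + \left(20 - 1\right) \left(-1\right) = -3 + 19 \left(-1\right) = -3 - 19 = -22$)
$T{\left(q,z \right)} = 484$ ($T{\left(q,z \right)} = \left(-22\right)^{2} = 484$)
$658 T{\left(-3,L \right)} = 658 \cdot 484 = 318472$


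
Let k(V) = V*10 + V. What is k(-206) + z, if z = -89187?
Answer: -91453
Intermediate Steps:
k(V) = 11*V (k(V) = 10*V + V = 11*V)
k(-206) + z = 11*(-206) - 89187 = -2266 - 89187 = -91453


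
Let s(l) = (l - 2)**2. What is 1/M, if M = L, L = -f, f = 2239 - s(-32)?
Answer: -1/1083 ≈ -0.00092336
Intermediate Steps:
s(l) = (-2 + l)**2
f = 1083 (f = 2239 - (-2 - 32)**2 = 2239 - 1*(-34)**2 = 2239 - 1*1156 = 2239 - 1156 = 1083)
L = -1083 (L = -1*1083 = -1083)
M = -1083
1/M = 1/(-1083) = -1/1083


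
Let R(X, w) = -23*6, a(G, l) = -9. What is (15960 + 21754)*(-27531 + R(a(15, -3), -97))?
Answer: -1043508666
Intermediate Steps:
R(X, w) = -138
(15960 + 21754)*(-27531 + R(a(15, -3), -97)) = (15960 + 21754)*(-27531 - 138) = 37714*(-27669) = -1043508666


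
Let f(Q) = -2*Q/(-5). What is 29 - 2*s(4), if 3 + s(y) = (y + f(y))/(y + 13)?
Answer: 2919/85 ≈ 34.341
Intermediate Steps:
f(Q) = 2*Q/5 (f(Q) = -2*Q*(-1)/5 = -(-2)*Q/5 = 2*Q/5)
s(y) = -3 + 7*y/(5*(13 + y)) (s(y) = -3 + (y + 2*y/5)/(y + 13) = -3 + (7*y/5)/(13 + y) = -3 + 7*y/(5*(13 + y)))
29 - 2*s(4) = 29 - 2*(-195 - 8*4)/(5*(13 + 4)) = 29 - 2*(-195 - 32)/(5*17) = 29 - 2*(-227)/(5*17) = 29 - 2*(-227/85) = 29 + 454/85 = 2919/85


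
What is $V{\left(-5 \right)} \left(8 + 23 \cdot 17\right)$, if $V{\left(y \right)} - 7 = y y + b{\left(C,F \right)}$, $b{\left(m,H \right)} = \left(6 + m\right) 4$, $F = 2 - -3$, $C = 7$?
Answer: $33516$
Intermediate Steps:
$F = 5$ ($F = 2 + 3 = 5$)
$b{\left(m,H \right)} = 24 + 4 m$
$V{\left(y \right)} = 59 + y^{2}$ ($V{\left(y \right)} = 7 + \left(y y + \left(24 + 4 \cdot 7\right)\right) = 7 + \left(y^{2} + \left(24 + 28\right)\right) = 7 + \left(y^{2} + 52\right) = 7 + \left(52 + y^{2}\right) = 59 + y^{2}$)
$V{\left(-5 \right)} \left(8 + 23 \cdot 17\right) = \left(59 + \left(-5\right)^{2}\right) \left(8 + 23 \cdot 17\right) = \left(59 + 25\right) \left(8 + 391\right) = 84 \cdot 399 = 33516$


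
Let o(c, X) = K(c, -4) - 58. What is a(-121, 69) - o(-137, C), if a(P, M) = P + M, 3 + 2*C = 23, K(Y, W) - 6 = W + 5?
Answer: -1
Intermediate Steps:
K(Y, W) = 11 + W (K(Y, W) = 6 + (W + 5) = 6 + (5 + W) = 11 + W)
C = 10 (C = -3/2 + (½)*23 = -3/2 + 23/2 = 10)
o(c, X) = -51 (o(c, X) = (11 - 4) - 58 = 7 - 58 = -51)
a(P, M) = M + P
a(-121, 69) - o(-137, C) = (69 - 121) - 1*(-51) = -52 + 51 = -1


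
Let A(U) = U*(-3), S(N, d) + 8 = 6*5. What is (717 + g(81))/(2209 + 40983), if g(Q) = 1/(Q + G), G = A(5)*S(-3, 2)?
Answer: 44633/2688702 ≈ 0.016600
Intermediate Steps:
S(N, d) = 22 (S(N, d) = -8 + 6*5 = -8 + 30 = 22)
A(U) = -3*U
G = -330 (G = -3*5*22 = -15*22 = -330)
g(Q) = 1/(-330 + Q) (g(Q) = 1/(Q - 330) = 1/(-330 + Q))
(717 + g(81))/(2209 + 40983) = (717 + 1/(-330 + 81))/(2209 + 40983) = (717 + 1/(-249))/43192 = (717 - 1/249)*(1/43192) = (178532/249)*(1/43192) = 44633/2688702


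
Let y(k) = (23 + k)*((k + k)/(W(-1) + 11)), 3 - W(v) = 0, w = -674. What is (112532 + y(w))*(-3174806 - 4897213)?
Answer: -1414330737066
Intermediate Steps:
W(v) = 3 (W(v) = 3 - 1*0 = 3 + 0 = 3)
y(k) = k*(23 + k)/7 (y(k) = (23 + k)*((k + k)/(3 + 11)) = (23 + k)*((2*k)/14) = (23 + k)*((2*k)*(1/14)) = (23 + k)*(k/7) = k*(23 + k)/7)
(112532 + y(w))*(-3174806 - 4897213) = (112532 + (⅐)*(-674)*(23 - 674))*(-3174806 - 4897213) = (112532 + (⅐)*(-674)*(-651))*(-8072019) = (112532 + 62682)*(-8072019) = 175214*(-8072019) = -1414330737066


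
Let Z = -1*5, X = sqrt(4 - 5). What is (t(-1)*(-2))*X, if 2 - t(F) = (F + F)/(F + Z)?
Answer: -10*I/3 ≈ -3.3333*I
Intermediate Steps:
X = I (X = sqrt(-1) = I ≈ 1.0*I)
Z = -5
t(F) = 2 - 2*F/(-5 + F) (t(F) = 2 - (F + F)/(F - 5) = 2 - 2*F/(-5 + F))
(t(-1)*(-2))*X = (-10/(-5 - 1)*(-2))*I = (-10/(-6)*(-2))*I = (-10*(-1/6)*(-2))*I = ((5/3)*(-2))*I = -10*I/3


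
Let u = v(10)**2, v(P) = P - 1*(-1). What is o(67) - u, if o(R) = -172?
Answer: -293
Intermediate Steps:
v(P) = 1 + P (v(P) = P + 1 = 1 + P)
u = 121 (u = (1 + 10)**2 = 11**2 = 121)
o(67) - u = -172 - 1*121 = -172 - 121 = -293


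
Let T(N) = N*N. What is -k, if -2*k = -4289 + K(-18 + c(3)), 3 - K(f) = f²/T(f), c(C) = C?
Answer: -4287/2 ≈ -2143.5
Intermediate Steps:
T(N) = N²
K(f) = 2 (K(f) = 3 - f²/(f²) = 3 - f²/f² = 3 - 1*1 = 3 - 1 = 2)
k = 4287/2 (k = -(-4289 + 2)/2 = -½*(-4287) = 4287/2 ≈ 2143.5)
-k = -1*4287/2 = -4287/2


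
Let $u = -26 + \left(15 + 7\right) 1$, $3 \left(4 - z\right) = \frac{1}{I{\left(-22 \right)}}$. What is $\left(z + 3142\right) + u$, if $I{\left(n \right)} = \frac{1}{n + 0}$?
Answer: $\frac{9448}{3} \approx 3149.3$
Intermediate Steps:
$I{\left(n \right)} = \frac{1}{n}$
$z = \frac{34}{3}$ ($z = 4 - \frac{1}{3 \frac{1}{-22}} = 4 - \frac{1}{3 \left(- \frac{1}{22}\right)} = 4 - - \frac{22}{3} = 4 + \frac{22}{3} = \frac{34}{3} \approx 11.333$)
$u = -4$ ($u = -26 + 22 \cdot 1 = -26 + 22 = -4$)
$\left(z + 3142\right) + u = \left(\frac{34}{3} + 3142\right) - 4 = \frac{9460}{3} - 4 = \frac{9448}{3}$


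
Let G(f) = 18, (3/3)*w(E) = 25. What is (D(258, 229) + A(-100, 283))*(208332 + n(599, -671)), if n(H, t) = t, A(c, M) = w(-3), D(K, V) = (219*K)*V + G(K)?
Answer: 2686925886661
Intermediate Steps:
w(E) = 25
D(K, V) = 18 + 219*K*V (D(K, V) = (219*K)*V + 18 = 219*K*V + 18 = 18 + 219*K*V)
A(c, M) = 25
(D(258, 229) + A(-100, 283))*(208332 + n(599, -671)) = ((18 + 219*258*229) + 25)*(208332 - 671) = ((18 + 12938958) + 25)*207661 = (12938976 + 25)*207661 = 12939001*207661 = 2686925886661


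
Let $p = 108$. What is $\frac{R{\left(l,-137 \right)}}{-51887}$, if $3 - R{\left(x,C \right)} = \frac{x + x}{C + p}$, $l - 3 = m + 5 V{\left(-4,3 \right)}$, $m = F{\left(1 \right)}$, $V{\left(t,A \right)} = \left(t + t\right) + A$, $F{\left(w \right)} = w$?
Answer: $- \frac{45}{1504723} \approx -2.9906 \cdot 10^{-5}$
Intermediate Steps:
$V{\left(t,A \right)} = A + 2 t$ ($V{\left(t,A \right)} = 2 t + A = A + 2 t$)
$m = 1$
$l = -21$ ($l = 3 + \left(1 + 5 \left(3 + 2 \left(-4\right)\right)\right) = 3 + \left(1 + 5 \left(3 - 8\right)\right) = 3 + \left(1 + 5 \left(-5\right)\right) = 3 + \left(1 - 25\right) = 3 - 24 = -21$)
$R{\left(x,C \right)} = 3 - \frac{2 x}{108 + C}$ ($R{\left(x,C \right)} = 3 - \frac{x + x}{C + 108} = 3 - \frac{2 x}{108 + C}$)
$\frac{R{\left(l,-137 \right)}}{-51887} = \frac{\frac{1}{108 - 137} \left(324 - -42 + 3 \left(-137\right)\right)}{-51887} = \frac{324 + 42 - 411}{-29} \left(- \frac{1}{51887}\right) = \left(- \frac{1}{29}\right) \left(-45\right) \left(- \frac{1}{51887}\right) = \frac{45}{29} \left(- \frac{1}{51887}\right) = - \frac{45}{1504723}$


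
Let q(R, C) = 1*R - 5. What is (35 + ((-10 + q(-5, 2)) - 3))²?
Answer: 144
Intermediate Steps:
q(R, C) = -5 + R (q(R, C) = R - 5 = -5 + R)
(35 + ((-10 + q(-5, 2)) - 3))² = (35 + ((-10 + (-5 - 5)) - 3))² = (35 + ((-10 - 10) - 3))² = (35 + (-20 - 3))² = (35 - 23)² = 12² = 144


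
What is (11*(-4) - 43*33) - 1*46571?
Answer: -48034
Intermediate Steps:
(11*(-4) - 43*33) - 1*46571 = (-44 - 1419) - 46571 = -1463 - 46571 = -48034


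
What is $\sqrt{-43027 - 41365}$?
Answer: $2 i \sqrt{21098} \approx 290.5 i$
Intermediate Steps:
$\sqrt{-43027 - 41365} = \sqrt{-84392} = 2 i \sqrt{21098}$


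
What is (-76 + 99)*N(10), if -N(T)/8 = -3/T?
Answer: 276/5 ≈ 55.200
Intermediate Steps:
N(T) = 24/T (N(T) = -(-24)/T = 24/T)
(-76 + 99)*N(10) = (-76 + 99)*(24/10) = 23*(24*(⅒)) = 23*(12/5) = 276/5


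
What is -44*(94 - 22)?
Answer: -3168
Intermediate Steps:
-44*(94 - 22) = -44*72 = -3168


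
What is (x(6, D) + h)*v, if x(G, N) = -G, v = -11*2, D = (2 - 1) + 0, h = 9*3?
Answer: -462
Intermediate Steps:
h = 27
D = 1 (D = 1 + 0 = 1)
v = -22
(x(6, D) + h)*v = (-1*6 + 27)*(-22) = (-6 + 27)*(-22) = 21*(-22) = -462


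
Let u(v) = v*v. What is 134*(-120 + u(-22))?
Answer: 48776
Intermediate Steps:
u(v) = v**2
134*(-120 + u(-22)) = 134*(-120 + (-22)**2) = 134*(-120 + 484) = 134*364 = 48776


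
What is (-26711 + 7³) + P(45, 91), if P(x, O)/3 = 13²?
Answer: -25861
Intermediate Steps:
P(x, O) = 507 (P(x, O) = 3*13² = 3*169 = 507)
(-26711 + 7³) + P(45, 91) = (-26711 + 7³) + 507 = (-26711 + 343) + 507 = -26368 + 507 = -25861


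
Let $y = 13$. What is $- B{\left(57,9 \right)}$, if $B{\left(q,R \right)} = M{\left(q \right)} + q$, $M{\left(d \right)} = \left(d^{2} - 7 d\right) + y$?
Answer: $-2920$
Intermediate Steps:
$M{\left(d \right)} = 13 + d^{2} - 7 d$ ($M{\left(d \right)} = \left(d^{2} - 7 d\right) + 13 = 13 + d^{2} - 7 d$)
$B{\left(q,R \right)} = 13 + q^{2} - 6 q$ ($B{\left(q,R \right)} = \left(13 + q^{2} - 7 q\right) + q = 13 + q^{2} - 6 q$)
$- B{\left(57,9 \right)} = - (13 + 57^{2} - 342) = - (13 + 3249 - 342) = \left(-1\right) 2920 = -2920$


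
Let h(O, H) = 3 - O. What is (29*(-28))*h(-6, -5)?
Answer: -7308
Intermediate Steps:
(29*(-28))*h(-6, -5) = (29*(-28))*(3 - 1*(-6)) = -812*(3 + 6) = -812*9 = -7308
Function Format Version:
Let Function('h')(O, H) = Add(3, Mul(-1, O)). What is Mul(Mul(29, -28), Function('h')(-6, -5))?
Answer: -7308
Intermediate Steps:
Mul(Mul(29, -28), Function('h')(-6, -5)) = Mul(Mul(29, -28), Add(3, Mul(-1, -6))) = Mul(-812, Add(3, 6)) = Mul(-812, 9) = -7308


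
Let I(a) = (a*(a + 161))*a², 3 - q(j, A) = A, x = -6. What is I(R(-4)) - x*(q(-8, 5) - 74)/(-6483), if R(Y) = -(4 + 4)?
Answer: -169283944/2161 ≈ -78336.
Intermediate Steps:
q(j, A) = 3 - A
R(Y) = -8 (R(Y) = -1*8 = -8)
I(a) = a³*(161 + a) (I(a) = (a*(161 + a))*a² = a³*(161 + a))
I(R(-4)) - x*(q(-8, 5) - 74)/(-6483) = (-8)³*(161 - 8) - (-6*((3 - 1*5) - 74))/(-6483) = -512*153 - (-6*((3 - 5) - 74))*(-1)/6483 = -78336 - (-6*(-2 - 74))*(-1)/6483 = -78336 - (-6*(-76))*(-1)/6483 = -78336 - 456*(-1)/6483 = -78336 - 1*(-152/2161) = -78336 + 152/2161 = -169283944/2161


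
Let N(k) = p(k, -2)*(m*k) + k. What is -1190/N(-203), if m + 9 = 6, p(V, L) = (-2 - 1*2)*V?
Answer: -34/14123 ≈ -0.0024074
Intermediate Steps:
p(V, L) = -4*V (p(V, L) = (-2 - 2)*V = -4*V)
m = -3 (m = -9 + 6 = -3)
N(k) = k + 12*k**2 (N(k) = (-4*k)*(-3*k) + k = 12*k**2 + k = k + 12*k**2)
-1190/N(-203) = -1190*(-1/(203*(1 + 12*(-203)))) = -1190*(-1/(203*(1 - 2436))) = -1190/((-203*(-2435))) = -1190/494305 = -1190*1/494305 = -34/14123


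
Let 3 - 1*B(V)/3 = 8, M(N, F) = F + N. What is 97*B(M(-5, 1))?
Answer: -1455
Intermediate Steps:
B(V) = -15 (B(V) = 9 - 3*8 = 9 - 24 = -15)
97*B(M(-5, 1)) = 97*(-15) = -1455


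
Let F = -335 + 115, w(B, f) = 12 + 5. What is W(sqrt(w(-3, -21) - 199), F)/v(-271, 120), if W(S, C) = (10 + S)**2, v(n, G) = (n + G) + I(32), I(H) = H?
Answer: 82/119 - 20*I*sqrt(182)/119 ≈ 0.68908 - 2.2673*I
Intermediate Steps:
w(B, f) = 17
v(n, G) = 32 + G + n (v(n, G) = (n + G) + 32 = (G + n) + 32 = 32 + G + n)
F = -220
W(sqrt(w(-3, -21) - 199), F)/v(-271, 120) = (10 + sqrt(17 - 199))**2/(32 + 120 - 271) = (10 + sqrt(-182))**2/(-119) = (10 + I*sqrt(182))**2*(-1/119) = -(10 + I*sqrt(182))**2/119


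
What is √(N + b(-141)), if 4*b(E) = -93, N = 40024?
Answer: 61*√43/2 ≈ 200.00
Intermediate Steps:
b(E) = -93/4 (b(E) = (¼)*(-93) = -93/4)
√(N + b(-141)) = √(40024 - 93/4) = √(160003/4) = 61*√43/2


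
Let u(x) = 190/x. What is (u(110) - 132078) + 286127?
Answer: 1694558/11 ≈ 1.5405e+5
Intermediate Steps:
(u(110) - 132078) + 286127 = (190/110 - 132078) + 286127 = (190*(1/110) - 132078) + 286127 = (19/11 - 132078) + 286127 = -1452839/11 + 286127 = 1694558/11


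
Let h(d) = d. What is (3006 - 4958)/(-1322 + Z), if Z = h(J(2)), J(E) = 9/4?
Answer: 7808/5279 ≈ 1.4791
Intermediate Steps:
J(E) = 9/4 (J(E) = 9*(¼) = 9/4)
Z = 9/4 ≈ 2.2500
(3006 - 4958)/(-1322 + Z) = (3006 - 4958)/(-1322 + 9/4) = -1952/(-5279/4) = -1952*(-4/5279) = 7808/5279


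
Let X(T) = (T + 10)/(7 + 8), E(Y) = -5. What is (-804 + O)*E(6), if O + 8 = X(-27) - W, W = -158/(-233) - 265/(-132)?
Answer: 41818883/10252 ≈ 4079.1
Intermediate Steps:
X(T) = ⅔ + T/15 (X(T) = (10 + T)/15 = (10 + T)*(1/15) = ⅔ + T/15)
W = 82601/30756 (W = -158*(-1/233) - 265*(-1/132) = 158/233 + 265/132 = 82601/30756 ≈ 2.6857)
O = -605843/51260 (O = -8 + ((⅔ + (1/15)*(-27)) - 1*82601/30756) = -8 + ((⅔ - 9/5) - 82601/30756) = -8 + (-17/15 - 82601/30756) = -8 - 195763/51260 = -605843/51260 ≈ -11.819)
(-804 + O)*E(6) = (-804 - 605843/51260)*(-5) = -41818883/51260*(-5) = 41818883/10252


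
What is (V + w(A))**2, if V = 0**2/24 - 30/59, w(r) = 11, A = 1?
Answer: 383161/3481 ≈ 110.07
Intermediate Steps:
V = -30/59 (V = 0*(1/24) - 30*1/59 = 0 - 30/59 = -30/59 ≈ -0.50847)
(V + w(A))**2 = (-30/59 + 11)**2 = (619/59)**2 = 383161/3481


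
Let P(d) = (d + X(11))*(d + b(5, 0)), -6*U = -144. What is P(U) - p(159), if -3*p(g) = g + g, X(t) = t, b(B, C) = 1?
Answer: 981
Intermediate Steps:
p(g) = -2*g/3 (p(g) = -(g + g)/3 = -2*g/3)
U = 24 (U = -⅙*(-144) = 24)
P(d) = (1 + d)*(11 + d) (P(d) = (d + 11)*(d + 1) = (11 + d)*(1 + d) = (1 + d)*(11 + d))
P(U) - p(159) = (11 + 24² + 12*24) - (-2)*159/3 = (11 + 576 + 288) - 1*(-106) = 875 + 106 = 981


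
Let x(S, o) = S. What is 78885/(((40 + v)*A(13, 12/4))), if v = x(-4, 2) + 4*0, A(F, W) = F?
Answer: 8765/52 ≈ 168.56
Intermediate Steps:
v = -4 (v = -4 + 4*0 = -4 + 0 = -4)
78885/(((40 + v)*A(13, 12/4))) = 78885/(((40 - 4)*13)) = 78885/((36*13)) = 78885/468 = 78885*(1/468) = 8765/52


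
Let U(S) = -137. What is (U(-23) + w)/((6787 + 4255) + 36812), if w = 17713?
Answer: 8788/23927 ≈ 0.36728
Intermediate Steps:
(U(-23) + w)/((6787 + 4255) + 36812) = (-137 + 17713)/((6787 + 4255) + 36812) = 17576/(11042 + 36812) = 17576/47854 = 17576*(1/47854) = 8788/23927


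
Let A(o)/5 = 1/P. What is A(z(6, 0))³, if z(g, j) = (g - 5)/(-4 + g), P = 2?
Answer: 125/8 ≈ 15.625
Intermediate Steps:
z(g, j) = (-5 + g)/(-4 + g)
A(o) = 5/2
A(z(6, 0))³ = (5/2)³ = 125/8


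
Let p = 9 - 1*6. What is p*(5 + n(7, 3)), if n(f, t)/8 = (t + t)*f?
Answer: 1023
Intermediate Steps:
p = 3 (p = 9 - 6 = 3)
n(f, t) = 16*f*t (n(f, t) = 8*((t + t)*f) = 8*((2*t)*f) = 8*(2*f*t) = 16*f*t)
p*(5 + n(7, 3)) = 3*(5 + 16*7*3) = 3*(5 + 336) = 3*341 = 1023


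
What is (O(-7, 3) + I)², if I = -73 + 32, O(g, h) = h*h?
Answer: 1024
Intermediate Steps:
O(g, h) = h²
I = -41
(O(-7, 3) + I)² = (3² - 41)² = (9 - 41)² = (-32)² = 1024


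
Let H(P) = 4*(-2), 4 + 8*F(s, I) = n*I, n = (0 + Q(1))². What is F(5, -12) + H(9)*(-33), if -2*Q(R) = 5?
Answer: 2033/8 ≈ 254.13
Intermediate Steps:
Q(R) = -5/2 (Q(R) = -½*5 = -5/2)
n = 25/4 (n = (0 - 5/2)² = (-5/2)² = 25/4 ≈ 6.2500)
F(s, I) = -½ + 25*I/32 (F(s, I) = -½ + (25*I/4)/8 = -½ + 25*I/32)
H(P) = -8
F(5, -12) + H(9)*(-33) = (-½ + (25/32)*(-12)) - 8*(-33) = (-½ - 75/8) + 264 = -79/8 + 264 = 2033/8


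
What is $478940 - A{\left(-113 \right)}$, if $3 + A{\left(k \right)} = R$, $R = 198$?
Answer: $478745$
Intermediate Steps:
$A{\left(k \right)} = 195$ ($A{\left(k \right)} = -3 + 198 = 195$)
$478940 - A{\left(-113 \right)} = 478940 - 195 = 478745$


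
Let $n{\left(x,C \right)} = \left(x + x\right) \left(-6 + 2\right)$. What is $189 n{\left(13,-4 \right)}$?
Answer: $-19656$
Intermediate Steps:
$n{\left(x,C \right)} = - 8 x$ ($n{\left(x,C \right)} = 2 x \left(-4\right) = - 8 x$)
$189 n{\left(13,-4 \right)} = 189 \left(\left(-8\right) 13\right) = 189 \left(-104\right) = -19656$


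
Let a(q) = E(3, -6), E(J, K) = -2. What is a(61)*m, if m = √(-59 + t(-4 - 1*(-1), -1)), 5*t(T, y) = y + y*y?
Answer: -2*I*√59 ≈ -15.362*I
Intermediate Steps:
a(q) = -2
t(T, y) = y/5 + y²/5 (t(T, y) = (y + y*y)/5 = (y + y²)/5 = y/5 + y²/5)
m = I*√59 (m = √(-59 + (⅕)*(-1)*(1 - 1)) = √(-59 + (⅕)*(-1)*0) = √(-59 + 0) = √(-59) = I*√59 ≈ 7.6811*I)
a(61)*m = -2*I*√59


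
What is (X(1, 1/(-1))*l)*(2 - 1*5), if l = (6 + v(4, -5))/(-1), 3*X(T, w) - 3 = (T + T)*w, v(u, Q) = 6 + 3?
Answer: 15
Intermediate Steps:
v(u, Q) = 9
X(T, w) = 1 + 2*T*w/3 (X(T, w) = 1 + ((T + T)*w)/3 = 1 + ((2*T)*w)/3 = 1 + (2*T*w)/3 = 1 + 2*T*w/3)
l = -15 (l = (6 + 9)/(-1) = 15*(-1) = -15)
(X(1, 1/(-1))*l)*(2 - 1*5) = ((1 + (⅔)*1/(-1))*(-15))*(2 - 1*5) = ((1 + (⅔)*1*(-1))*(-15))*(2 - 5) = ((1 - ⅔)*(-15))*(-3) = ((⅓)*(-15))*(-3) = -5*(-3) = 15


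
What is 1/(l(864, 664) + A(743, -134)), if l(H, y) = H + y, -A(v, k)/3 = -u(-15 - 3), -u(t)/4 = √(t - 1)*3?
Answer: 191/294926 + 9*I*√19/589852 ≈ 0.00064762 + 6.6508e-5*I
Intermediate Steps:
u(t) = -12*√(-1 + t) (u(t) = -4*√(t - 1)*3 = -4*√(-1 + t)*3 = -12*√(-1 + t))
A(v, k) = -36*I*√19 (A(v, k) = -(-3)*(-12*√(-1 + (-15 - 3))) = -(-3)*(-12*√(-1 - 18)) = -(-3)*(-12*I*√19) = -36*I*√19)
1/(l(864, 664) + A(743, -134)) = 1/((864 + 664) - 36*I*√19) = 1/(1528 - 36*I*√19)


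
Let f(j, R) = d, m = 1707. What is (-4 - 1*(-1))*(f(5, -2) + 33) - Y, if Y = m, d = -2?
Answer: -1800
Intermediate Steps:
Y = 1707
f(j, R) = -2
(-4 - 1*(-1))*(f(5, -2) + 33) - Y = (-4 - 1*(-1))*(-2 + 33) - 1*1707 = (-4 + 1)*31 - 1707 = -3*31 - 1707 = -93 - 1707 = -1800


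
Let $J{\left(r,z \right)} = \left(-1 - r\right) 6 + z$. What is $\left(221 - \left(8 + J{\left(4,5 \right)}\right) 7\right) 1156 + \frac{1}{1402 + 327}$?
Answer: $\frac{679566161}{1729} \approx 3.9304 \cdot 10^{5}$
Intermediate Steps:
$J{\left(r,z \right)} = -6 + z - 6 r$ ($J{\left(r,z \right)} = \left(-6 - 6 r\right) + z = -6 + z - 6 r$)
$\left(221 - \left(8 + J{\left(4,5 \right)}\right) 7\right) 1156 + \frac{1}{1402 + 327} = \left(221 - \left(8 - 25\right) 7\right) 1156 + \frac{1}{1402 + 327} = \left(221 - \left(8 - 25\right) 7\right) 1156 + \frac{1}{1729} = \left(221 - \left(-17\right) 7\right) 1156 + \frac{1}{1729} = \left(221 - -119\right) 1156 + \frac{1}{1729} = \left(221 + 119\right) 1156 + \frac{1}{1729} = 340 \cdot 1156 + \frac{1}{1729} = 393040 + \frac{1}{1729} = \frac{679566161}{1729}$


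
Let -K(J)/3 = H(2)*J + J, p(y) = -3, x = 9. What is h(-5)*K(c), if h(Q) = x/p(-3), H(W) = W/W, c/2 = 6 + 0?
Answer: 216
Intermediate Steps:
c = 12 (c = 2*(6 + 0) = 2*6 = 12)
H(W) = 1
K(J) = -6*J (K(J) = -3*(1*J + J) = -3*(J + J) = -6*J)
h(Q) = -3 (h(Q) = 9/(-3) = 9*(-1/3) = -3)
h(-5)*K(c) = -(-18)*12 = -3*(-72) = 216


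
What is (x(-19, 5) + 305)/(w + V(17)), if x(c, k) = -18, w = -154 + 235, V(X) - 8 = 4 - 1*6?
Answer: 287/87 ≈ 3.2989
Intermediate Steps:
V(X) = 6 (V(X) = 8 + (4 - 1*6) = 8 + (4 - 6) = 8 - 2 = 6)
w = 81
(x(-19, 5) + 305)/(w + V(17)) = (-18 + 305)/(81 + 6) = 287/87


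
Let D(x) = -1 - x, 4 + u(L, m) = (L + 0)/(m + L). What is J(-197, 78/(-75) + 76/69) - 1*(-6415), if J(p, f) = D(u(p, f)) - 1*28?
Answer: 2170464585/339719 ≈ 6389.0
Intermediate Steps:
u(L, m) = -4 + L/(L + m) (u(L, m) = -4 + (L + 0)/(m + L) = -4 + L/(L + m))
J(p, f) = -29 - (-4*f - 3*p)/(f + p) (J(p, f) = (-1 - (-4*f - 3*p)/(p + f)) - 1*28 = (-1 - (-4*f - 3*p)/(f + p)) - 28 = -29 - (-4*f - 3*p)/(f + p))
J(-197, 78/(-75) + 76/69) - 1*(-6415) = (-26*(-197) - 25*(78/(-75) + 76/69))/((78/(-75) + 76/69) - 197) - 1*(-6415) = (5122 - 25*(78*(-1/75) + 76*(1/69)))/((78*(-1/75) + 76*(1/69)) - 197) + 6415 = (5122 - 25*(-26/25 + 76/69))/((-26/25 + 76/69) - 197) + 6415 = (5122 - 25*106/1725)/(106/1725 - 197) + 6415 = (5122 - 106/69)/(-339719/1725) + 6415 = -1725/339719*353312/69 + 6415 = -8832800/339719 + 6415 = 2170464585/339719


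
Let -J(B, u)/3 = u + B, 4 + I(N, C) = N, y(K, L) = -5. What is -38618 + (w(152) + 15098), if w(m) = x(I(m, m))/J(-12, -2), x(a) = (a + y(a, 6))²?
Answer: -967391/42 ≈ -23033.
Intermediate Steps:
I(N, C) = -4 + N
J(B, u) = -3*B - 3*u (J(B, u) = -3*(u + B) = -3*(B + u) = -3*B - 3*u)
x(a) = (-5 + a)² (x(a) = (a - 5)² = (-5 + a)²)
w(m) = (-9 + m)²/42 (w(m) = (-5 + (-4 + m))²/(-3*(-12) - 3*(-2)) = (-9 + m)²/(36 + 6) = (-9 + m)²/42)
-38618 + (w(152) + 15098) = -38618 + ((-9 + 152)²/42 + 15098) = -38618 + ((1/42)*143² + 15098) = -38618 + ((1/42)*20449 + 15098) = -38618 + (20449/42 + 15098) = -38618 + 654565/42 = -967391/42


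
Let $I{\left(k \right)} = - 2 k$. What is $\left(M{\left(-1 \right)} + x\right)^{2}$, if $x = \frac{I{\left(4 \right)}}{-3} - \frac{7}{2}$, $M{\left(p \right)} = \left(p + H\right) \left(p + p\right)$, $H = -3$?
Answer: $\frac{1849}{36} \approx 51.361$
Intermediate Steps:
$M{\left(p \right)} = 2 p \left(-3 + p\right)$ ($M{\left(p \right)} = \left(p - 3\right) \left(p + p\right) = \left(-3 + p\right) 2 p = 2 p \left(-3 + p\right)$)
$x = - \frac{5}{6}$ ($x = \frac{\left(-2\right) 4}{-3} - \frac{7}{2} = \left(-8\right) \left(- \frac{1}{3}\right) - \frac{7}{2} = \frac{8}{3} - \frac{7}{2} = - \frac{5}{6} \approx -0.83333$)
$\left(M{\left(-1 \right)} + x\right)^{2} = \left(2 \left(-1\right) \left(-3 - 1\right) - \frac{5}{6}\right)^{2} = \left(2 \left(-1\right) \left(-4\right) - \frac{5}{6}\right)^{2} = \left(8 - \frac{5}{6}\right)^{2} = \left(\frac{43}{6}\right)^{2} = \frac{1849}{36}$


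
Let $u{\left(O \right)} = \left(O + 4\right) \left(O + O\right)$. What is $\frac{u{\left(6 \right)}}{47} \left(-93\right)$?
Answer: $- \frac{11160}{47} \approx -237.45$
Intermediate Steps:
$u{\left(O \right)} = 2 O \left(4 + O\right)$ ($u{\left(O \right)} = \left(4 + O\right) 2 O = 2 O \left(4 + O\right)$)
$\frac{u{\left(6 \right)}}{47} \left(-93\right) = \frac{2 \cdot 6 \left(4 + 6\right)}{47} \left(-93\right) = 2 \cdot 6 \cdot 10 \cdot \frac{1}{47} \left(-93\right) = 120 \cdot \frac{1}{47} \left(-93\right) = \frac{120}{47} \left(-93\right) = - \frac{11160}{47}$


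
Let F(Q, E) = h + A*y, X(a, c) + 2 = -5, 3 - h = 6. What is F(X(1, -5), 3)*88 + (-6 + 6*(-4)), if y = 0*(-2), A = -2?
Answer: -294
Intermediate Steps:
h = -3 (h = 3 - 1*6 = 3 - 6 = -3)
X(a, c) = -7 (X(a, c) = -2 - 5 = -7)
y = 0
F(Q, E) = -3 (F(Q, E) = -3 - 2*0 = -3 + 0 = -3)
F(X(1, -5), 3)*88 + (-6 + 6*(-4)) = -3*88 + (-6 + 6*(-4)) = -264 + (-6 - 24) = -264 - 30 = -294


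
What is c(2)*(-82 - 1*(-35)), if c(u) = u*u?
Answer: -188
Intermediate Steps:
c(u) = u²
c(2)*(-82 - 1*(-35)) = 2²*(-82 - 1*(-35)) = 4*(-82 + 35) = 4*(-47) = -188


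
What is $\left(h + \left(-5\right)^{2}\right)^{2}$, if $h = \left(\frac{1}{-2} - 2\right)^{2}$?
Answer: $\frac{15625}{16} \approx 976.56$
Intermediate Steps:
$h = \frac{25}{4}$ ($h = \left(- \frac{1}{2} - 2\right)^{2} = \left(- \frac{5}{2}\right)^{2} = \frac{25}{4} \approx 6.25$)
$\left(h + \left(-5\right)^{2}\right)^{2} = \left(\frac{25}{4} + \left(-5\right)^{2}\right)^{2} = \left(\frac{25}{4} + 25\right)^{2} = \left(\frac{125}{4}\right)^{2} = \frac{15625}{16}$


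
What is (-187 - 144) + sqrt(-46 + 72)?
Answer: -331 + sqrt(26) ≈ -325.90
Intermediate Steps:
(-187 - 144) + sqrt(-46 + 72) = -331 + sqrt(26)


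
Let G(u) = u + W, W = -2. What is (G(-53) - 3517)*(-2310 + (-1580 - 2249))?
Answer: 21928508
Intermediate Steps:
G(u) = -2 + u (G(u) = u - 2 = -2 + u)
(G(-53) - 3517)*(-2310 + (-1580 - 2249)) = ((-2 - 53) - 3517)*(-2310 + (-1580 - 2249)) = (-55 - 3517)*(-2310 - 3829) = -3572*(-6139) = 21928508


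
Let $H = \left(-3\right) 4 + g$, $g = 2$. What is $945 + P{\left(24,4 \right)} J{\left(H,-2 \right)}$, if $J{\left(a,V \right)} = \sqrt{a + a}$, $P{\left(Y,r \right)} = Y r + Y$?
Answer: $945 + 240 i \sqrt{5} \approx 945.0 + 536.66 i$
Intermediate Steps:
$H = -10$ ($H = \left(-3\right) 4 + 2 = -12 + 2 = -10$)
$P{\left(Y,r \right)} = Y + Y r$
$J{\left(a,V \right)} = \sqrt{2} \sqrt{a}$ ($J{\left(a,V \right)} = \sqrt{2 a} = \sqrt{2} \sqrt{a}$)
$945 + P{\left(24,4 \right)} J{\left(H,-2 \right)} = 945 + 24 \left(1 + 4\right) \sqrt{2} \sqrt{-10} = 945 + 24 \cdot 5 \sqrt{2} i \sqrt{10} = 945 + 120 \cdot 2 i \sqrt{5} = 945 + 240 i \sqrt{5}$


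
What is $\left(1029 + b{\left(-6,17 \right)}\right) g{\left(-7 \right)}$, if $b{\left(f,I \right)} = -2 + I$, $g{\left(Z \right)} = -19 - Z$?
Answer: $-12528$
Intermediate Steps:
$\left(1029 + b{\left(-6,17 \right)}\right) g{\left(-7 \right)} = \left(1029 + \left(-2 + 17\right)\right) \left(-19 - -7\right) = \left(1029 + 15\right) \left(-19 + 7\right) = 1044 \left(-12\right) = -12528$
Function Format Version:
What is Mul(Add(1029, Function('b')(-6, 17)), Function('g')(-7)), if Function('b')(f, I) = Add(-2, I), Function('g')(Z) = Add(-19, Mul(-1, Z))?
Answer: -12528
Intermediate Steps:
Mul(Add(1029, Function('b')(-6, 17)), Function('g')(-7)) = Mul(Add(1029, Add(-2, 17)), Add(-19, Mul(-1, -7))) = Mul(Add(1029, 15), Add(-19, 7)) = Mul(1044, -12) = -12528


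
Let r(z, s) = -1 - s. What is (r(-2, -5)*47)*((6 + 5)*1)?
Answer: 2068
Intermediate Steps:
(r(-2, -5)*47)*((6 + 5)*1) = ((-1 - 1*(-5))*47)*((6 + 5)*1) = ((-1 + 5)*47)*(11*1) = (4*47)*11 = 188*11 = 2068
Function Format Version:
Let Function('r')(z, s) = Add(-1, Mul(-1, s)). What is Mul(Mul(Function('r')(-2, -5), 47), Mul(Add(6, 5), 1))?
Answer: 2068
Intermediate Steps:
Mul(Mul(Function('r')(-2, -5), 47), Mul(Add(6, 5), 1)) = Mul(Mul(Add(-1, Mul(-1, -5)), 47), Mul(Add(6, 5), 1)) = Mul(Mul(Add(-1, 5), 47), Mul(11, 1)) = Mul(Mul(4, 47), 11) = Mul(188, 11) = 2068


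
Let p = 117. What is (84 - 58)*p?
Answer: 3042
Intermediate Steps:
(84 - 58)*p = (84 - 58)*117 = 26*117 = 3042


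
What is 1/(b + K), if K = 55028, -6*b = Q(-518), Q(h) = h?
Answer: 3/165343 ≈ 1.8144e-5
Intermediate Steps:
b = 259/3 (b = -1/6*(-518) = 259/3 ≈ 86.333)
1/(b + K) = 1/(259/3 + 55028) = 1/(165343/3) = 3/165343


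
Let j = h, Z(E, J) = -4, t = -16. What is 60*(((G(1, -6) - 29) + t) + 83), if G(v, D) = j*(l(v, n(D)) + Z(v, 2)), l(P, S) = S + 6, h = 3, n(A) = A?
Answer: 1560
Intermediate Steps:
l(P, S) = 6 + S
j = 3
G(v, D) = 6 + 3*D (G(v, D) = 3*((6 + D) - 4) = 3*(2 + D) = 6 + 3*D)
60*(((G(1, -6) - 29) + t) + 83) = 60*((((6 + 3*(-6)) - 29) - 16) + 83) = 60*((((6 - 18) - 29) - 16) + 83) = 60*(((-12 - 29) - 16) + 83) = 60*((-41 - 16) + 83) = 60*(-57 + 83) = 60*26 = 1560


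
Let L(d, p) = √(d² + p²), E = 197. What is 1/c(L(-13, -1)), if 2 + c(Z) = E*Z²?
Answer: 1/33488 ≈ 2.9861e-5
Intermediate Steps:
c(Z) = -2 + 197*Z²
1/c(L(-13, -1)) = 1/(-2 + 197*(√((-13)² + (-1)²))²) = 1/(-2 + 197*(√(169 + 1))²) = 1/(-2 + 197*(√170)²) = 1/(-2 + 197*170) = 1/(-2 + 33490) = 1/33488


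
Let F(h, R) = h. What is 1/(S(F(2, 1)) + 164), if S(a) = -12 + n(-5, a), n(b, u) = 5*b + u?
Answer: 1/129 ≈ 0.0077519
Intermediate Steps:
n(b, u) = u + 5*b
S(a) = -37 + a (S(a) = -12 + (a + 5*(-5)) = -12 + (a - 25) = -12 + (-25 + a) = -37 + a)
1/(S(F(2, 1)) + 164) = 1/((-37 + 2) + 164) = 1/(-35 + 164) = 1/129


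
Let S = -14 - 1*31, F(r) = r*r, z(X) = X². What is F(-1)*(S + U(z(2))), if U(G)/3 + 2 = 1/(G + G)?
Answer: -405/8 ≈ -50.625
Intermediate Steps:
U(G) = -6 + 3/(2*G) (U(G) = -6 + 3/(G + G) = -6 + 3/((2*G)) = -6 + 3*(1/(2*G)) = -6 + 3/(2*G))
F(r) = r²
S = -45 (S = -14 - 31 = -45)
F(-1)*(S + U(z(2))) = (-1)²*(-45 + (-6 + 3/(2*(2²)))) = 1*(-45 + (-6 + (3/2)/4)) = 1*(-45 + (-6 + (3/2)*(¼))) = 1*(-45 + (-6 + 3/8)) = 1*(-45 - 45/8) = 1*(-405/8) = -405/8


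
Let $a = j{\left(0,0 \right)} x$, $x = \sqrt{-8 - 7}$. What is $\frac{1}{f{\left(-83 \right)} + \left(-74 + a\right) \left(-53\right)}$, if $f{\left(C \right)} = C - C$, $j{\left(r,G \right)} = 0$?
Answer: $\frac{1}{3922} \approx 0.00025497$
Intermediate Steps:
$x = i \sqrt{15}$ ($x = \sqrt{-15} = i \sqrt{15} \approx 3.873 i$)
$a = 0$ ($a = 0 i \sqrt{15} = 0$)
$f{\left(C \right)} = 0$
$\frac{1}{f{\left(-83 \right)} + \left(-74 + a\right) \left(-53\right)} = \frac{1}{0 + \left(-74 + 0\right) \left(-53\right)} = \frac{1}{0 - -3922} = \frac{1}{0 + 3922} = \frac{1}{3922}$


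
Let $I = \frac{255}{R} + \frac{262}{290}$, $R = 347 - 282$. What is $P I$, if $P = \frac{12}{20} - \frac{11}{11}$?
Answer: $- \frac{18196}{9425} \approx -1.9306$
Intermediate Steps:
$R = 65$
$P = - \frac{2}{5}$ ($P = 12 \cdot \frac{1}{20} - 1 = \frac{3}{5} - 1 = - \frac{2}{5} \approx -0.4$)
$I = \frac{9098}{1885}$ ($I = \frac{255}{65} + \frac{262}{290} = 255 \cdot \frac{1}{65} + 262 \cdot \frac{1}{290} = \frac{51}{13} + \frac{131}{145} = \frac{9098}{1885} \approx 4.8265$)
$P I = \left(- \frac{2}{5}\right) \frac{9098}{1885} = - \frac{18196}{9425}$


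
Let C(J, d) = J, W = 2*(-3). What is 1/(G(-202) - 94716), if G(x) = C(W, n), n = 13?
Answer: -1/94722 ≈ -1.0557e-5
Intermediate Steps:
W = -6
G(x) = -6
1/(G(-202) - 94716) = 1/(-6 - 94716) = 1/(-94722) = -1/94722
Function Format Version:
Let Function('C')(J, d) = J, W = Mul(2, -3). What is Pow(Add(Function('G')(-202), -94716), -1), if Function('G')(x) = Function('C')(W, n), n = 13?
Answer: Rational(-1, 94722) ≈ -1.0557e-5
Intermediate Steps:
W = -6
Function('G')(x) = -6
Pow(Add(Function('G')(-202), -94716), -1) = Pow(Add(-6, -94716), -1) = Pow(-94722, -1) = Rational(-1, 94722)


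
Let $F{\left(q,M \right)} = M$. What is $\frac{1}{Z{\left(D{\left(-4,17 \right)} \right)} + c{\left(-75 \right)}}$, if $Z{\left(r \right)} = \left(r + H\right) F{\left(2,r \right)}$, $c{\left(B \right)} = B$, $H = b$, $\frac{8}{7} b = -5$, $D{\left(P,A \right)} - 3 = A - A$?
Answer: $- \frac{8}{633} \approx -0.012638$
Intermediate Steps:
$D{\left(P,A \right)} = 3$ ($D{\left(P,A \right)} = 3 + \left(A - A\right) = 3 + 0 = 3$)
$b = - \frac{35}{8}$ ($b = \frac{7}{8} \left(-5\right) = - \frac{35}{8} \approx -4.375$)
$H = - \frac{35}{8} \approx -4.375$
$Z{\left(r \right)} = r \left(- \frac{35}{8} + r\right)$ ($Z{\left(r \right)} = \left(r - \frac{35}{8}\right) r = \left(- \frac{35}{8} + r\right) r = r \left(- \frac{35}{8} + r\right)$)
$\frac{1}{Z{\left(D{\left(-4,17 \right)} \right)} + c{\left(-75 \right)}} = \frac{1}{\frac{1}{8} \cdot 3 \left(-35 + 8 \cdot 3\right) - 75} = \frac{1}{\frac{1}{8} \cdot 3 \left(-35 + 24\right) - 75} = \frac{1}{\frac{1}{8} \cdot 3 \left(-11\right) - 75} = \frac{1}{- \frac{33}{8} - 75} = \frac{1}{- \frac{633}{8}} = - \frac{8}{633}$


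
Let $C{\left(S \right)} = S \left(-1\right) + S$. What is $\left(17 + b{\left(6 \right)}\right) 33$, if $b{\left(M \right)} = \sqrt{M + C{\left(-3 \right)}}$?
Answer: $561 + 33 \sqrt{6} \approx 641.83$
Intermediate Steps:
$C{\left(S \right)} = 0$ ($C{\left(S \right)} = - S + S = 0$)
$b{\left(M \right)} = \sqrt{M}$ ($b{\left(M \right)} = \sqrt{M + 0} = \sqrt{M}$)
$\left(17 + b{\left(6 \right)}\right) 33 = \left(17 + \sqrt{6}\right) 33 = 561 + 33 \sqrt{6}$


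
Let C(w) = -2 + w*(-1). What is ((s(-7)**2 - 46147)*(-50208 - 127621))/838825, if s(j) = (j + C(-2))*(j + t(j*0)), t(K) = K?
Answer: 7779307434/838825 ≈ 9274.0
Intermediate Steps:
C(w) = -2 - w
s(j) = j**2 (s(j) = (j + (-2 - 1*(-2)))*(j + j*0) = (j + (-2 + 2))*(j + 0) = (j + 0)*j = j*j = j**2)
((s(-7)**2 - 46147)*(-50208 - 127621))/838825 = ((((-7)**2)**2 - 46147)*(-50208 - 127621))/838825 = ((49**2 - 46147)*(-177829))*(1/838825) = ((2401 - 46147)*(-177829))*(1/838825) = -43746*(-177829)*(1/838825) = 7779307434*(1/838825) = 7779307434/838825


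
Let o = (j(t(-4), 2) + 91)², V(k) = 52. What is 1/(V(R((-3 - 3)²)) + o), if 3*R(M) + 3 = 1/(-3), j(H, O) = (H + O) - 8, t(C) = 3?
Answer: 1/7796 ≈ 0.00012827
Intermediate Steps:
j(H, O) = -8 + H + O
R(M) = -10/9 (R(M) = -1 + (⅓)/(-3) = -1 + (⅓)*(-⅓) = -1 - ⅑ = -10/9)
o = 7744 (o = ((-8 + 3 + 2) + 91)² = (-3 + 91)² = 88² = 7744)
1/(V(R((-3 - 3)²)) + o) = 1/(52 + 7744) = 1/7796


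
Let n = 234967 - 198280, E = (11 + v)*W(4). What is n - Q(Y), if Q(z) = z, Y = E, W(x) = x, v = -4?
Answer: 36659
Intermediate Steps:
E = 28 (E = (11 - 4)*4 = 7*4 = 28)
n = 36687
Y = 28
n - Q(Y) = 36687 - 1*28 = 36687 - 28 = 36659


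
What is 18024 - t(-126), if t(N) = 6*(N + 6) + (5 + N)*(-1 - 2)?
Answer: 18381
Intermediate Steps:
t(N) = 21 + 3*N (t(N) = 6*(6 + N) + (5 + N)*(-3) = (36 + 6*N) + (-15 - 3*N) = 21 + 3*N)
18024 - t(-126) = 18024 - (21 + 3*(-126)) = 18024 - (21 - 378) = 18024 - 1*(-357) = 18024 + 357 = 18381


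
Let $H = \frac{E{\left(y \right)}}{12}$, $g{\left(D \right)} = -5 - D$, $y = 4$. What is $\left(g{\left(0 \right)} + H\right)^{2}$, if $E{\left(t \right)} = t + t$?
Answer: $\frac{169}{9} \approx 18.778$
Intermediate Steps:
$E{\left(t \right)} = 2 t$
$H = \frac{2}{3}$ ($H = \frac{2 \cdot 4}{12} = 8 \cdot \frac{1}{12} = \frac{2}{3} \approx 0.66667$)
$\left(g{\left(0 \right)} + H\right)^{2} = \left(\left(-5 - 0\right) + \frac{2}{3}\right)^{2} = \left(\left(-5 + 0\right) + \frac{2}{3}\right)^{2} = \left(-5 + \frac{2}{3}\right)^{2} = \left(- \frac{13}{3}\right)^{2} = \frac{169}{9}$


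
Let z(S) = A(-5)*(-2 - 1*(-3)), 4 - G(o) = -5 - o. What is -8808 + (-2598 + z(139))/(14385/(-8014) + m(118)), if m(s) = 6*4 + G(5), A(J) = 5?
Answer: -2576395078/290147 ≈ -8879.6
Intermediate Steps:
G(o) = 9 + o (G(o) = 4 - (-5 - o) = 4 + (5 + o) = 9 + o)
m(s) = 38 (m(s) = 6*4 + (9 + 5) = 24 + 14 = 38)
z(S) = 5 (z(S) = 5*(-2 - 1*(-3)) = 5*(-2 + 3) = 5*1 = 5)
-8808 + (-2598 + z(139))/(14385/(-8014) + m(118)) = -8808 + (-2598 + 5)/(14385/(-8014) + 38) = -8808 - 2593/(14385*(-1/8014) + 38) = -8808 - 2593/(-14385/8014 + 38) = -8808 - 2593/290147/8014 = -8808 - 2593*8014/290147 = -8808 - 20780302/290147 = -2576395078/290147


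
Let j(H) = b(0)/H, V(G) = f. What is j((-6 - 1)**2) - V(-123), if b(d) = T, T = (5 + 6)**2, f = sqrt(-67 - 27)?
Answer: 121/49 - I*sqrt(94) ≈ 2.4694 - 9.6954*I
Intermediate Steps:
f = I*sqrt(94) (f = sqrt(-94) = I*sqrt(94) ≈ 9.6954*I)
T = 121 (T = 11**2 = 121)
b(d) = 121
V(G) = I*sqrt(94)
j(H) = 121/H
j((-6 - 1)**2) - V(-123) = 121/((-6 - 1)**2) - I*sqrt(94) = 121/((-7)**2) - I*sqrt(94) = 121/49 - I*sqrt(94)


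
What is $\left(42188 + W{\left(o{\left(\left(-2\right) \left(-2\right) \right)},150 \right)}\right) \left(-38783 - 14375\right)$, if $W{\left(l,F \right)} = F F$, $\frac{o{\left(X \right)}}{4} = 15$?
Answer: $-3438684704$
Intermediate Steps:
$o{\left(X \right)} = 60$ ($o{\left(X \right)} = 4 \cdot 15 = 60$)
$W{\left(l,F \right)} = F^{2}$
$\left(42188 + W{\left(o{\left(\left(-2\right) \left(-2\right) \right)},150 \right)}\right) \left(-38783 - 14375\right) = \left(42188 + 150^{2}\right) \left(-38783 - 14375\right) = \left(42188 + 22500\right) \left(-53158\right) = 64688 \left(-53158\right) = -3438684704$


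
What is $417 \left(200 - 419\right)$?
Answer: $-91323$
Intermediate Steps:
$417 \left(200 - 419\right) = 417 \left(-219\right) = -91323$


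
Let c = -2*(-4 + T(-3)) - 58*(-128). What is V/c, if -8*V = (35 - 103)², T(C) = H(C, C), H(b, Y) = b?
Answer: -289/3719 ≈ -0.077709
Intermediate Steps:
T(C) = C
c = 7438 (c = -2*(-4 - 3) - 58*(-128) = -2*(-7) + 7424 = 14 + 7424 = 7438)
V = -578 (V = -(35 - 103)²/8 = -⅛*(-68)² = -⅛*4624 = -578)
V/c = -578/7438 = -578*1/7438 = -289/3719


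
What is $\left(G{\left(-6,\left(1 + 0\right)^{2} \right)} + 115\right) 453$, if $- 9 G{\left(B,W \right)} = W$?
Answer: $\frac{156134}{3} \approx 52045.0$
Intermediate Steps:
$G{\left(B,W \right)} = - \frac{W}{9}$
$\left(G{\left(-6,\left(1 + 0\right)^{2} \right)} + 115\right) 453 = \left(- \frac{\left(1 + 0\right)^{2}}{9} + 115\right) 453 = \left(- \frac{1^{2}}{9} + 115\right) 453 = \left(\left(- \frac{1}{9}\right) 1 + 115\right) 453 = \left(- \frac{1}{9} + 115\right) 453 = \frac{1034}{9} \cdot 453 = \frac{156134}{3}$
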